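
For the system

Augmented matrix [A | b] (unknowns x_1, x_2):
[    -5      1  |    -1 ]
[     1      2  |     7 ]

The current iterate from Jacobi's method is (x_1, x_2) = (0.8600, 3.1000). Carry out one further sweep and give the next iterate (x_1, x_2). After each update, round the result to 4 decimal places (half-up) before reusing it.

(0.8200, 3.0700)

One sweep:
  x_1 = (-1 - (1)·3.1000) / (-5) = 0.8200
  x_2 = (7 - (1)·0.8600) / (2) = 3.0700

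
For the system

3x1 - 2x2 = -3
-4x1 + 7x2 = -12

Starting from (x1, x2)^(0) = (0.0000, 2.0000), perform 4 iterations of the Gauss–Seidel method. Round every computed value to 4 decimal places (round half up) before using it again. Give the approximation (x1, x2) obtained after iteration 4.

Iteration 1:
  x1 = (-3 - (-2)·2.0000) / (3) = 0.3333
  x2 = (-12 - (-4)·0.3333) / (7) = -1.5238
Iteration 2:
  x1 = (-3 - (-2)·-1.5238) / (3) = -2.0159
  x2 = (-12 - (-4)·-2.0159) / (7) = -2.8662
Iteration 3:
  x1 = (-3 - (-2)·-2.8662) / (3) = -2.9108
  x2 = (-12 - (-4)·-2.9108) / (7) = -3.3776
Iteration 4:
  x1 = (-3 - (-2)·-3.3776) / (3) = -3.2517
  x2 = (-12 - (-4)·-3.2517) / (7) = -3.5724

(-3.2517, -3.5724)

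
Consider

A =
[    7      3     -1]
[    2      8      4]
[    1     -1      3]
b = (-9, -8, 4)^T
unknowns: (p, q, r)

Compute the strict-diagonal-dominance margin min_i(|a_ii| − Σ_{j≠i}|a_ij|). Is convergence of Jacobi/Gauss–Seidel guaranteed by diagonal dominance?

1

row 1: |7| − (3+1) = 3
row 2: |8| − (2+4) = 2
row 3: |3| − (1+1) = 1
minimum over rows = 1 → strictly diagonally dominant (convergence guaranteed)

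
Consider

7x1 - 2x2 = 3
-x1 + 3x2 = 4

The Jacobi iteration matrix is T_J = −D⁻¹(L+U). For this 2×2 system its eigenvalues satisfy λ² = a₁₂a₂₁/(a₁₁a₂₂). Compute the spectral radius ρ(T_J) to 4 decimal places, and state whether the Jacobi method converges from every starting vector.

a₁₂a₂₁/(a₁₁a₂₂) = (-2)·(-1) / ((7)·(3)) = 0.095238
ρ = √|0.095238| = √0.095238 = 0.3086
ρ < 1, so Jacobi converges

0.3086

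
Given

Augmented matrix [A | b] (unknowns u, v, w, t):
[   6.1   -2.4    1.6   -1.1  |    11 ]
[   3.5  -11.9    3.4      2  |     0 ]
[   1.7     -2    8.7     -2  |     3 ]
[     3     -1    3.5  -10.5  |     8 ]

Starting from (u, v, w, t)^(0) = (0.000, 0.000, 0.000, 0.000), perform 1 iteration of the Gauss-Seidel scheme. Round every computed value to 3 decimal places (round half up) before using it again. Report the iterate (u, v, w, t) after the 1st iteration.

Iteration 1:
  u = (11 - (-2.4)·0.000 - (1.6)·0.000 - (-1.1)·0.000) / (6.1) = 1.803
  v = (0 - (3.5)·1.803 - (3.4)·0.000 - (2)·0.000) / (-11.9) = 0.530
  w = (3 - (1.7)·1.803 - (-2)·0.530 - (-2)·0.000) / (8.7) = 0.114
  t = (8 - (3)·1.803 - (-1)·0.530 - (3.5)·0.114) / (-10.5) = -0.259

(1.803, 0.530, 0.114, -0.259)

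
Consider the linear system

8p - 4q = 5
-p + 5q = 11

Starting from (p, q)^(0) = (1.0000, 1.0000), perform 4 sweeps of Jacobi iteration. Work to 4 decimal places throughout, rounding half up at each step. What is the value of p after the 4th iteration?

Iteration 1:
  p = (5 - (-4)·1.0000) / (8) = 1.1250
  q = (11 - (-1)·1.0000) / (5) = 2.4000
Iteration 2:
  p = (5 - (-4)·2.4000) / (8) = 1.8250
  q = (11 - (-1)·1.1250) / (5) = 2.4250
Iteration 3:
  p = (5 - (-4)·2.4250) / (8) = 1.8375
  q = (11 - (-1)·1.8250) / (5) = 2.5650
Iteration 4:
  p = (5 - (-4)·2.5650) / (8) = 1.9075
  q = (11 - (-1)·1.8375) / (5) = 2.5675

1.9075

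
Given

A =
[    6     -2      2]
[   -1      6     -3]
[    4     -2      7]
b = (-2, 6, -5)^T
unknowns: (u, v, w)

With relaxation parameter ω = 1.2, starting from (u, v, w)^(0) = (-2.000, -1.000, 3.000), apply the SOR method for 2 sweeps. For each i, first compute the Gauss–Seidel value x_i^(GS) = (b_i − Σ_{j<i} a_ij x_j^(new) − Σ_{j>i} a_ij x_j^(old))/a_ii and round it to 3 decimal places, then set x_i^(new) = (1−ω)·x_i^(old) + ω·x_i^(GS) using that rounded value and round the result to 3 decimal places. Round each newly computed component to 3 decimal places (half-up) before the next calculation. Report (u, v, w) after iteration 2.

(0.820, 1.165, -1.146)

Iteration 1:
  u: GS value = (-2 - (-2)·-1.000 - (2)·3.000) / (6) = -1.667;  u ← (1−ω)·-2.000 + ω·-1.667 = -1.600
  v: GS value = (6 - (-1)·-1.600 - (-3)·3.000) / (6) = 2.233;  v ← (1−ω)·-1.000 + ω·2.233 = 2.880
  w: GS value = (-5 - (4)·-1.600 - (-2)·2.880) / (7) = 1.023;  w ← (1−ω)·3.000 + ω·1.023 = 0.628
Iteration 2:
  u: GS value = (-2 - (-2)·2.880 - (2)·0.628) / (6) = 0.417;  u ← (1−ω)·-1.600 + ω·0.417 = 0.820
  v: GS value = (6 - (-1)·0.820 - (-3)·0.628) / (6) = 1.451;  v ← (1−ω)·2.880 + ω·1.451 = 1.165
  w: GS value = (-5 - (4)·0.820 - (-2)·1.165) / (7) = -0.850;  w ← (1−ω)·0.628 + ω·-0.850 = -1.146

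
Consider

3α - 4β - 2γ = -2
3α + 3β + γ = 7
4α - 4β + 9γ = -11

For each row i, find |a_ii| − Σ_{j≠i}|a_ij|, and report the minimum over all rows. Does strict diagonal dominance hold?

-3

row 1: |3| − (4+2) = -3
row 2: |3| − (3+1) = -1
row 3: |9| − (4+4) = 1
minimum over rows = -3 → not strictly diagonally dominant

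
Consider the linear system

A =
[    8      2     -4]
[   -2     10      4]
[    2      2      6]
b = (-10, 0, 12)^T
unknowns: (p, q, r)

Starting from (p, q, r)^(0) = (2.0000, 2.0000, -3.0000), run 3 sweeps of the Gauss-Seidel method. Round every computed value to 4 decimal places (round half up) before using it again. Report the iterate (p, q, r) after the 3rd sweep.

(0.2177, -0.9011, 2.2278)

Iteration 1:
  p = (-10 - (2)·2.0000 - (-4)·-3.0000) / (8) = -3.2500
  q = (0 - (-2)·-3.2500 - (4)·-3.0000) / (10) = 0.5500
  r = (12 - (2)·-3.2500 - (2)·0.5500) / (6) = 2.9000
Iteration 2:
  p = (-10 - (2)·0.5500 - (-4)·2.9000) / (8) = 0.0625
  q = (0 - (-2)·0.0625 - (4)·2.9000) / (10) = -1.1475
  r = (12 - (2)·0.0625 - (2)·-1.1475) / (6) = 2.3617
Iteration 3:
  p = (-10 - (2)·-1.1475 - (-4)·2.3617) / (8) = 0.2177
  q = (0 - (-2)·0.2177 - (4)·2.3617) / (10) = -0.9011
  r = (12 - (2)·0.2177 - (2)·-0.9011) / (6) = 2.2278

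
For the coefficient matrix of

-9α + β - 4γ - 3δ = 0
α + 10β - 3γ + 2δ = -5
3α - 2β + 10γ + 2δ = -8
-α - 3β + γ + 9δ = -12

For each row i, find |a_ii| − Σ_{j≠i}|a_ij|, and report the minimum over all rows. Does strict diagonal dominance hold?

1

row 1: |-9| − (1+4+3) = 1
row 2: |10| − (1+3+2) = 4
row 3: |10| − (3+2+2) = 3
row 4: |9| − (1+3+1) = 4
minimum over rows = 1 → strictly diagonally dominant (convergence guaranteed)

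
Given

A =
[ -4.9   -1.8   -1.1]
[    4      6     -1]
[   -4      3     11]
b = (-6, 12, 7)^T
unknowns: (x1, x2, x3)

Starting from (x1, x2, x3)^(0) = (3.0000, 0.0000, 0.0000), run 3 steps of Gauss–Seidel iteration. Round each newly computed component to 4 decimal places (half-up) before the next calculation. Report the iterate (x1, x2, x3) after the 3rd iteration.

Iteration 1:
  x1 = (-6 - (-1.8)·0.0000 - (-1.1)·0.0000) / (-4.9) = 1.2245
  x2 = (12 - (4)·1.2245 - (-1)·0.0000) / (6) = 1.1837
  x3 = (7 - (-4)·1.2245 - (3)·1.1837) / (11) = 0.7588
Iteration 2:
  x1 = (-6 - (-1.8)·1.1837 - (-1.1)·0.7588) / (-4.9) = 0.6193
  x2 = (12 - (4)·0.6193 - (-1)·0.7588) / (6) = 1.7136
  x3 = (7 - (-4)·0.6193 - (3)·1.7136) / (11) = 0.3942
Iteration 3:
  x1 = (-6 - (-1.8)·1.7136 - (-1.1)·0.3942) / (-4.9) = 0.5065
  x2 = (12 - (4)·0.5065 - (-1)·0.3942) / (6) = 1.7280
  x3 = (7 - (-4)·0.5065 - (3)·1.7280) / (11) = 0.3493

(0.5065, 1.7280, 0.3493)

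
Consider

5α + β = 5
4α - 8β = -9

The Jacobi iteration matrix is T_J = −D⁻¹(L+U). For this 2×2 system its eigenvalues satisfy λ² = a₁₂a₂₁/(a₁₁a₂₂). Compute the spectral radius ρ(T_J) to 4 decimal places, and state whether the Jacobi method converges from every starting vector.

0.3162

a₁₂a₂₁/(a₁₁a₂₂) = (1)·(4) / ((5)·(-8)) = -0.100000
ρ = √|-0.100000| = √0.100000 = 0.3162
ρ < 1, so Jacobi converges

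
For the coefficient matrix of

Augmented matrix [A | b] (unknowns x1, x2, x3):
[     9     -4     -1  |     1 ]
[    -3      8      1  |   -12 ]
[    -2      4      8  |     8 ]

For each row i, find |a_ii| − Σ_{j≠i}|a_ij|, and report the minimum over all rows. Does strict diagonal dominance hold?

row 1: |9| − (4+1) = 4
row 2: |8| − (3+1) = 4
row 3: |8| − (2+4) = 2
minimum over rows = 2 → strictly diagonally dominant (convergence guaranteed)

2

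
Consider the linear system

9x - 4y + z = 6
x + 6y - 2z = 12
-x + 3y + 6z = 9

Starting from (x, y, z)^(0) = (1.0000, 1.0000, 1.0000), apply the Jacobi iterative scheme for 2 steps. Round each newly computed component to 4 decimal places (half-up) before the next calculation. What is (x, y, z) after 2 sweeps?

(1.5000, 2.2222, 0.5833)

Iteration 1:
  x = (6 - (-4)·1.0000 - (1)·1.0000) / (9) = 1.0000
  y = (12 - (1)·1.0000 - (-2)·1.0000) / (6) = 2.1667
  z = (9 - (-1)·1.0000 - (3)·1.0000) / (6) = 1.1667
Iteration 2:
  x = (6 - (-4)·2.1667 - (1)·1.1667) / (9) = 1.5000
  y = (12 - (1)·1.0000 - (-2)·1.1667) / (6) = 2.2222
  z = (9 - (-1)·1.0000 - (3)·2.1667) / (6) = 0.5833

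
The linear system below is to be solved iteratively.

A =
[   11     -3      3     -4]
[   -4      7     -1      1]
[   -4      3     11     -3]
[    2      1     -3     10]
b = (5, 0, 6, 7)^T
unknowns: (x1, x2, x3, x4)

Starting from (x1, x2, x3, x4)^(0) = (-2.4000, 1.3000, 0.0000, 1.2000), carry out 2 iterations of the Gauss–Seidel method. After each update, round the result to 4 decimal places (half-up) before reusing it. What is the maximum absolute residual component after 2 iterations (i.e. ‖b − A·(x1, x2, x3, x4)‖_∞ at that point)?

0.7240

Iteration 1:
  x1 = (5 - (-3)·1.3000 - (3)·0.0000 - (-4)·1.2000) / (11) = 1.2455
  x2 = (0 - (-4)·1.2455 - (-1)·0.0000 - (1)·1.2000) / (7) = 0.5403
  x3 = (6 - (-4)·1.2455 - (3)·0.5403 - (-3)·1.2000) / (11) = 1.1783
  x4 = (7 - (2)·1.2455 - (1)·0.5403 - (-3)·1.1783) / (10) = 0.7504
Iteration 2:
  x1 = (5 - (-3)·0.5403 - (3)·1.1783 - (-4)·0.7504) / (11) = 0.5534
  x2 = (0 - (-4)·0.5534 - (-1)·1.1783 - (1)·0.7504) / (7) = 0.3774
  x3 = (6 - (-4)·0.5534 - (3)·0.3774 - (-3)·0.7504) / (11) = 0.8484
  x4 = (7 - (2)·0.5534 - (1)·0.3774 - (-3)·0.8484) / (10) = 0.8061
Residual b − A·x = (0.7240, -0.3859, 0.1673, 0.0000); ∞-norm = 0.7240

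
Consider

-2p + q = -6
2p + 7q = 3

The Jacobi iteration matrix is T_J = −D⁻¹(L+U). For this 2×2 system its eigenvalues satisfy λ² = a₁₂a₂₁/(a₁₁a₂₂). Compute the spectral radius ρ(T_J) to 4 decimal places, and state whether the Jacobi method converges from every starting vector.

a₁₂a₂₁/(a₁₁a₂₂) = (1)·(2) / ((-2)·(7)) = -0.142857
ρ = √|-0.142857| = √0.142857 = 0.3780
ρ < 1, so Jacobi converges

0.3780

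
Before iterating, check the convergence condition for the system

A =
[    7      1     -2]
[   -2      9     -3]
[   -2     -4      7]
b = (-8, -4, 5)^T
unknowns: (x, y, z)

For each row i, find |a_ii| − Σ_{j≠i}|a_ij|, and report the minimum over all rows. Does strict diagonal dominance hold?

row 1: |7| − (1+2) = 4
row 2: |9| − (2+3) = 4
row 3: |7| − (2+4) = 1
minimum over rows = 1 → strictly diagonally dominant (convergence guaranteed)

1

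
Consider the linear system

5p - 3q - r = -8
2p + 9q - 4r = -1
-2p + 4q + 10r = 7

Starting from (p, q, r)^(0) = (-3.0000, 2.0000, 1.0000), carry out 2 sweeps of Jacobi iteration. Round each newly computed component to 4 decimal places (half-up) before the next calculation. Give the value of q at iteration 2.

Iteration 1:
  p = (-8 - (-3)·2.0000 - (-1)·1.0000) / (5) = -0.2000
  q = (-1 - (2)·-3.0000 - (-4)·1.0000) / (9) = 1.0000
  r = (7 - (-2)·-3.0000 - (4)·2.0000) / (10) = -0.7000
Iteration 2:
  p = (-8 - (-3)·1.0000 - (-1)·-0.7000) / (5) = -1.1400
  q = (-1 - (2)·-0.2000 - (-4)·-0.7000) / (9) = -0.3778
  r = (7 - (-2)·-0.2000 - (4)·1.0000) / (10) = 0.2600

-0.3778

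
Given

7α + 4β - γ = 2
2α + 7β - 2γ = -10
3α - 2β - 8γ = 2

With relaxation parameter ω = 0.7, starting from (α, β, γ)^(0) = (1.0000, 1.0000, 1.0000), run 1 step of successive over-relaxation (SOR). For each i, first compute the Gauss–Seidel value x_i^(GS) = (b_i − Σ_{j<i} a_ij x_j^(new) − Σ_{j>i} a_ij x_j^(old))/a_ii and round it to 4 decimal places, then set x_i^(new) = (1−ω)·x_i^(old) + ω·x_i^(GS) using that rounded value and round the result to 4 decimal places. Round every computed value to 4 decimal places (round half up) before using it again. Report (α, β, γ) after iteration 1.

(0.2000, -0.5400, 0.2720)

Iteration 1:
  α: GS value = (2 - (4)·1.0000 - (-1)·1.0000) / (7) = -0.1429;  α ← (1−ω)·1.0000 + ω·-0.1429 = 0.2000
  β: GS value = (-10 - (2)·0.2000 - (-2)·1.0000) / (7) = -1.2000;  β ← (1−ω)·1.0000 + ω·-1.2000 = -0.5400
  γ: GS value = (2 - (3)·0.2000 - (-2)·-0.5400) / (-8) = -0.0400;  γ ← (1−ω)·1.0000 + ω·-0.0400 = 0.2720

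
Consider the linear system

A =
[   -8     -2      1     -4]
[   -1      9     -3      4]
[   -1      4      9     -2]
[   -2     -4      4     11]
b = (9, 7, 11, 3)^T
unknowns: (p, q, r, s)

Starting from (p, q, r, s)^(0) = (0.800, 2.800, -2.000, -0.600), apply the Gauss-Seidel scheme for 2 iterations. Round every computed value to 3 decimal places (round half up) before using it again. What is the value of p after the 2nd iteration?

-0.929

Iteration 1:
  p = (9 - (-2)·2.800 - (1)·-2.000 - (-4)·-0.600) / (-8) = -1.775
  q = (7 - (-1)·-1.775 - (-3)·-2.000 - (4)·-0.600) / (9) = 0.181
  r = (11 - (-1)·-1.775 - (4)·0.181 - (-2)·-0.600) / (9) = 0.811
  s = (3 - (-2)·-1.775 - (-4)·0.181 - (4)·0.811) / (11) = -0.279
Iteration 2:
  p = (9 - (-2)·0.181 - (1)·0.811 - (-4)·-0.279) / (-8) = -0.929
  q = (7 - (-1)·-0.929 - (-3)·0.811 - (4)·-0.279) / (9) = 1.069
  r = (11 - (-1)·-0.929 - (4)·1.069 - (-2)·-0.279) / (9) = 0.582
  s = (3 - (-2)·-0.929 - (-4)·1.069 - (4)·0.582) / (11) = 0.281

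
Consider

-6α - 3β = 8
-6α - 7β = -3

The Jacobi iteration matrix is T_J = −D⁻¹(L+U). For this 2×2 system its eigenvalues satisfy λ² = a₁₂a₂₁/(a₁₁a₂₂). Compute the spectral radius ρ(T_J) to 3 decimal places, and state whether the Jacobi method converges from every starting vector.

0.655

a₁₂a₂₁/(a₁₁a₂₂) = (-3)·(-6) / ((-6)·(-7)) = 0.428571
ρ = √|0.428571| = √0.428571 = 0.655
ρ < 1, so Jacobi converges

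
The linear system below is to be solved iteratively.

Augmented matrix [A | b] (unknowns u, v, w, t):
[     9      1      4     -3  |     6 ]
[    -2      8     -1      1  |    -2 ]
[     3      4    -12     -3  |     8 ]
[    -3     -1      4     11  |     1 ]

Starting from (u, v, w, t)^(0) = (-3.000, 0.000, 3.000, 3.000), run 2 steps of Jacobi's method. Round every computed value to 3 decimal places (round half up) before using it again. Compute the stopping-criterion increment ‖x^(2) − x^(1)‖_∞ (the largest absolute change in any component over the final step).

Iteration 1:
  u = (6 - (1)·0.000 - (4)·3.000 - (-3)·3.000) / (9) = 0.333
  v = (-2 - (-2)·-3.000 - (-1)·3.000 - (1)·3.000) / (8) = -1.000
  w = (8 - (3)·-3.000 - (4)·0.000 - (-3)·3.000) / (-12) = -2.167
  t = (1 - (-3)·-3.000 - (-1)·0.000 - (4)·3.000) / (11) = -1.818
Iteration 2:
  u = (6 - (1)·-1.000 - (4)·-2.167 - (-3)·-1.818) / (9) = 1.135
  v = (-2 - (-2)·0.333 - (-1)·-2.167 - (1)·-1.818) / (8) = -0.210
  w = (8 - (3)·0.333 - (4)·-1.000 - (-3)·-1.818) / (-12) = -0.462
  t = (1 - (-3)·0.333 - (-1)·-1.000 - (4)·-2.167) / (11) = 0.879
Change: (0.802, 0.790, 1.705, 2.697) → max |·| = 2.697

2.697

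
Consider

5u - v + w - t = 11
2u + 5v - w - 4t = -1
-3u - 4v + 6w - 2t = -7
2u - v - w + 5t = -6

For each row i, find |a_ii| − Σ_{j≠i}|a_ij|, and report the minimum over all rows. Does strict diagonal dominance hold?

row 1: |5| − (1+1+1) = 2
row 2: |5| − (2+1+4) = -2
row 3: |6| − (3+4+2) = -3
row 4: |5| − (2+1+1) = 1
minimum over rows = -3 → not strictly diagonally dominant

-3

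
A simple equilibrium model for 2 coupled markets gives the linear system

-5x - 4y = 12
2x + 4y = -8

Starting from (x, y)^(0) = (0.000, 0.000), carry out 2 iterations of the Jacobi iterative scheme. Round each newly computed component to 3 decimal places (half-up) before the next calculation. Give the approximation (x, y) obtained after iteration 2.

Iteration 1:
  x = (12 - (-4)·0.000) / (-5) = -2.400
  y = (-8 - (2)·0.000) / (4) = -2.000
Iteration 2:
  x = (12 - (-4)·-2.000) / (-5) = -0.800
  y = (-8 - (2)·-2.400) / (4) = -0.800

(-0.800, -0.800)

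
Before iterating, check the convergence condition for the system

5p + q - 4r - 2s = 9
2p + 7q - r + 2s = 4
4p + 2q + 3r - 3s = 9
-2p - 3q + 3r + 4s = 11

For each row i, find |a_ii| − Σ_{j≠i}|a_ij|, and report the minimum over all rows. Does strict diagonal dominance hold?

row 1: |5| − (1+4+2) = -2
row 2: |7| − (2+1+2) = 2
row 3: |3| − (4+2+3) = -6
row 4: |4| − (2+3+3) = -4
minimum over rows = -6 → not strictly diagonally dominant

-6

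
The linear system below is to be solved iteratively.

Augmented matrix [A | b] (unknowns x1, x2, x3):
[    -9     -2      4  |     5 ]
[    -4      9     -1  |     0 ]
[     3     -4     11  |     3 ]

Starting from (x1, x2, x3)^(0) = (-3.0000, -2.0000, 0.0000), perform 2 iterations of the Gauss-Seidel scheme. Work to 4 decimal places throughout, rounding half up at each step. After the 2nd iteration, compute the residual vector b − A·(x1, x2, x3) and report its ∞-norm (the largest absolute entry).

Iteration 1:
  x1 = (5 - (-2)·-2.0000 - (4)·0.0000) / (-9) = -0.1111
  x2 = (0 - (-4)·-0.1111 - (-1)·0.0000) / (9) = -0.0494
  x3 = (3 - (3)·-0.1111 - (-4)·-0.0494) / (11) = 0.2851
Iteration 2:
  x1 = (5 - (-2)·-0.0494 - (4)·0.2851) / (-9) = -0.4179
  x2 = (0 - (-4)·-0.4179 - (-1)·0.2851) / (9) = -0.1541
  x3 = (3 - (3)·-0.4179 - (-4)·-0.1541) / (11) = 0.3307
Residual b − A·x = (-0.3921, 0.0460, -0.0004); ∞-norm = 0.3921

0.3921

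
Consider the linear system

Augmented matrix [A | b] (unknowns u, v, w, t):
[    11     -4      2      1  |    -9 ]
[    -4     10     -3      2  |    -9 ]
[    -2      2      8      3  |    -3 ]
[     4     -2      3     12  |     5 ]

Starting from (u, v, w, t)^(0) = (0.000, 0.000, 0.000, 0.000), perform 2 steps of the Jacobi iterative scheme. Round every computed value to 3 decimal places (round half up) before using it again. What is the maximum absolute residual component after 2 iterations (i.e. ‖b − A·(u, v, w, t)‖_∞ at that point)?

2.038

Iteration 1:
  u = (-9 - (-4)·0.000 - (2)·0.000 - (1)·0.000) / (11) = -0.818
  v = (-9 - (-4)·0.000 - (-3)·0.000 - (2)·0.000) / (10) = -0.900
  w = (-3 - (-2)·0.000 - (2)·0.000 - (3)·0.000) / (8) = -0.375
  t = (5 - (4)·0.000 - (-2)·0.000 - (3)·0.000) / (12) = 0.417
Iteration 2:
  u = (-9 - (-4)·-0.900 - (2)·-0.375 - (1)·0.417) / (11) = -1.115
  v = (-9 - (-4)·-0.818 - (-3)·-0.375 - (2)·0.417) / (10) = -1.423
  w = (-3 - (-2)·-0.818 - (2)·-0.900 - (3)·0.417) / (8) = -0.511
  t = (5 - (4)·-0.818 - (-2)·-0.900 - (3)·-0.375) / (12) = 0.633
Residual b − A·x = (-2.038, -2.029, -0.195, 0.551); ∞-norm = 2.038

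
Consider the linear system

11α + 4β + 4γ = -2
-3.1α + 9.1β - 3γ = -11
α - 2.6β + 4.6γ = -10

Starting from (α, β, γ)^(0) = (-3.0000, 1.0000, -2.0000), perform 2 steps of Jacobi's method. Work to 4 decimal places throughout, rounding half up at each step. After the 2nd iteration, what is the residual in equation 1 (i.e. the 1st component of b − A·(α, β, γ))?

Iteration 1:
  α = (-2 - (4)·1.0000 - (4)·-2.0000) / (11) = 0.1818
  β = (-11 - (-3.1)·-3.0000 - (-3)·-2.0000) / (9.1) = -2.8901
  γ = (-10 - (1)·-3.0000 - (-2.6)·1.0000) / (4.6) = -0.9565
Iteration 2:
  α = (-2 - (4)·-2.8901 - (4)·-0.9565) / (11) = 1.2169
  β = (-11 - (-3.1)·0.1818 - (-3)·-0.9565) / (9.1) = -1.4622
  γ = (-10 - (1)·0.1818 - (-2.6)·-2.8901) / (4.6) = -3.8470
Residual b − A·x = (5.8509, -5.4626, 2.6776)

5.8509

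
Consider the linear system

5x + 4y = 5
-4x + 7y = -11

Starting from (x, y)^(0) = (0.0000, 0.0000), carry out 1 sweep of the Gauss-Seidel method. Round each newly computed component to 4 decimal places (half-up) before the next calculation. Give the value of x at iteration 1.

1.0000

Iteration 1:
  x = (5 - (4)·0.0000) / (5) = 1.0000
  y = (-11 - (-4)·1.0000) / (7) = -1.0000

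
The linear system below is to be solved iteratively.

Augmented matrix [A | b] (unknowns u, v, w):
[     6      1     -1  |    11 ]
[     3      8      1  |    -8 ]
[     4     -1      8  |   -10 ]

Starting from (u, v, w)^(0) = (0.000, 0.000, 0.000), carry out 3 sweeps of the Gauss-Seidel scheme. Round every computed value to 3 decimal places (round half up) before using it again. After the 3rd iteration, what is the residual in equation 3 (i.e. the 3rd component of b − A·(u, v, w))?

Iteration 1:
  u = (11 - (1)·0.000 - (-1)·0.000) / (6) = 1.833
  v = (-8 - (3)·1.833 - (1)·0.000) / (8) = -1.687
  w = (-10 - (4)·1.833 - (-1)·-1.687) / (8) = -2.377
Iteration 2:
  u = (11 - (1)·-1.687 - (-1)·-2.377) / (6) = 1.718
  v = (-8 - (3)·1.718 - (1)·-2.377) / (8) = -1.347
  w = (-10 - (4)·1.718 - (-1)·-1.347) / (8) = -2.277
Iteration 3:
  u = (11 - (1)·-1.347 - (-1)·-2.277) / (6) = 1.678
  v = (-8 - (3)·1.678 - (1)·-2.277) / (8) = -1.345
  w = (-10 - (4)·1.678 - (-1)·-1.345) / (8) = -2.257
Residual b − A·x = (0.020, -0.017, -0.001)

-0.001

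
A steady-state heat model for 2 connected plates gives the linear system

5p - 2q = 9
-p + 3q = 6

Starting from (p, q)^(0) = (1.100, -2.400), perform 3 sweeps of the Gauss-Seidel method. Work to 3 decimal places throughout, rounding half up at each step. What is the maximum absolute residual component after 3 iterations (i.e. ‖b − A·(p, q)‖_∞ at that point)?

Iteration 1:
  p = (9 - (-2)·-2.400) / (5) = 0.840
  q = (6 - (-1)·0.840) / (3) = 2.280
Iteration 2:
  p = (9 - (-2)·2.280) / (5) = 2.712
  q = (6 - (-1)·2.712) / (3) = 2.904
Iteration 3:
  p = (9 - (-2)·2.904) / (5) = 2.962
  q = (6 - (-1)·2.962) / (3) = 2.987
Residual b − A·x = (0.164, 0.001); ∞-norm = 0.164

0.164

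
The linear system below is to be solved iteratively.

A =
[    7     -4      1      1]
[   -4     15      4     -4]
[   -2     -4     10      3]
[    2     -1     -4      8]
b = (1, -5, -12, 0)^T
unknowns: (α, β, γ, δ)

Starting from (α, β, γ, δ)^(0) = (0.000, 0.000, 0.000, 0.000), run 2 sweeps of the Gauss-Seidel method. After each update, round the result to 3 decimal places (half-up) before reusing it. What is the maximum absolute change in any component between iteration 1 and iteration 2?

0.312

Iteration 1:
  α = (1 - (-4)·0.000 - (1)·0.000 - (1)·0.000) / (7) = 0.143
  β = (-5 - (-4)·0.143 - (4)·0.000 - (-4)·0.000) / (15) = -0.295
  γ = (-12 - (-2)·0.143 - (-4)·-0.295 - (3)·0.000) / (10) = -1.289
  δ = (0 - (2)·0.143 - (-1)·-0.295 - (-4)·-1.289) / (8) = -0.717
Iteration 2:
  α = (1 - (-4)·-0.295 - (1)·-1.289 - (1)·-0.717) / (7) = 0.261
  β = (-5 - (-4)·0.261 - (4)·-1.289 - (-4)·-0.717) / (15) = -0.111
  γ = (-12 - (-2)·0.261 - (-4)·-0.111 - (3)·-0.717) / (10) = -0.977
  δ = (0 - (2)·0.261 - (-1)·-0.111 - (-4)·-0.977) / (8) = -0.568
Change: (0.118, 0.184, 0.312, 0.149) → max |·| = 0.312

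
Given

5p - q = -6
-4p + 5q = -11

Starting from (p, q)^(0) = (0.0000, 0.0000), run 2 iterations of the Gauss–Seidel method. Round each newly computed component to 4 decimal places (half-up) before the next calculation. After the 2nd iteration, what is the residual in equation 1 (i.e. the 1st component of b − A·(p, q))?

Iteration 1:
  p = (-6 - (-1)·0.0000) / (5) = -1.2000
  q = (-11 - (-4)·-1.2000) / (5) = -3.1600
Iteration 2:
  p = (-6 - (-1)·-3.1600) / (5) = -1.8320
  q = (-11 - (-4)·-1.8320) / (5) = -3.6656
Residual b − A·x = (-0.5056, 0.0000)

-0.5056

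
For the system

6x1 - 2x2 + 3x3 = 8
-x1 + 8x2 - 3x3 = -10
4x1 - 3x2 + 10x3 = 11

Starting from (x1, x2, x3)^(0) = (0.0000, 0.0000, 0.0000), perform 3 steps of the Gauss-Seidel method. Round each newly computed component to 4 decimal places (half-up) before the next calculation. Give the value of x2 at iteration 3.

-0.9886

Iteration 1:
  x1 = (8 - (-2)·0.0000 - (3)·0.0000) / (6) = 1.3333
  x2 = (-10 - (-1)·1.3333 - (-3)·0.0000) / (8) = -1.0833
  x3 = (11 - (4)·1.3333 - (-3)·-1.0833) / (10) = 0.2417
Iteration 2:
  x1 = (8 - (-2)·-1.0833 - (3)·0.2417) / (6) = 0.8514
  x2 = (-10 - (-1)·0.8514 - (-3)·0.2417) / (8) = -1.0529
  x3 = (11 - (4)·0.8514 - (-3)·-1.0529) / (10) = 0.4436
Iteration 3:
  x1 = (8 - (-2)·-1.0529 - (3)·0.4436) / (6) = 0.7606
  x2 = (-10 - (-1)·0.7606 - (-3)·0.4436) / (8) = -0.9886
  x3 = (11 - (4)·0.7606 - (-3)·-0.9886) / (10) = 0.4992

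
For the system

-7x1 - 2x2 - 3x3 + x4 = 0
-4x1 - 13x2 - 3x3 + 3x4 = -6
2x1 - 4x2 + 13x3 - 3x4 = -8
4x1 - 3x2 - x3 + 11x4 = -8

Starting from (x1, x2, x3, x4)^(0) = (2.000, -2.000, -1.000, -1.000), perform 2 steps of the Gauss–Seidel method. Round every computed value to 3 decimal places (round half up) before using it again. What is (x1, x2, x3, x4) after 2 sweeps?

(0.184, 0.370, -0.776, -0.764)

Iteration 1:
  x1 = (0 - (-2)·-2.000 - (-3)·-1.000 - (1)·-1.000) / (-7) = 0.857
  x2 = (-6 - (-4)·0.857 - (-3)·-1.000 - (3)·-1.000) / (-13) = 0.198
  x3 = (-8 - (2)·0.857 - (-4)·0.198 - (-3)·-1.000) / (13) = -0.917
  x4 = (-8 - (4)·0.857 - (-3)·0.198 - (-1)·-0.917) / (11) = -1.068
Iteration 2:
  x1 = (0 - (-2)·0.198 - (-3)·-0.917 - (1)·-1.068) / (-7) = 0.184
  x2 = (-6 - (-4)·0.184 - (-3)·-0.917 - (3)·-1.068) / (-13) = 0.370
  x3 = (-8 - (2)·0.184 - (-4)·0.370 - (-3)·-1.068) / (13) = -0.776
  x4 = (-8 - (4)·0.184 - (-3)·0.370 - (-1)·-0.776) / (11) = -0.764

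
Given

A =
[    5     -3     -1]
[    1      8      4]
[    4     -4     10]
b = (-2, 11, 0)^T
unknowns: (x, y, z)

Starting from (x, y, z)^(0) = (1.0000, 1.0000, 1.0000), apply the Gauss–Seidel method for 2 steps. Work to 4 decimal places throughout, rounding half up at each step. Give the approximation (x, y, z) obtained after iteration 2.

(0.1290, 1.2739, 0.4580)

Iteration 1:
  x = (-2 - (-3)·1.0000 - (-1)·1.0000) / (5) = 0.4000
  y = (11 - (1)·0.4000 - (4)·1.0000) / (8) = 0.8250
  z = (0 - (4)·0.4000 - (-4)·0.8250) / (10) = 0.1700
Iteration 2:
  x = (-2 - (-3)·0.8250 - (-1)·0.1700) / (5) = 0.1290
  y = (11 - (1)·0.1290 - (4)·0.1700) / (8) = 1.2739
  z = (0 - (4)·0.1290 - (-4)·1.2739) / (10) = 0.4580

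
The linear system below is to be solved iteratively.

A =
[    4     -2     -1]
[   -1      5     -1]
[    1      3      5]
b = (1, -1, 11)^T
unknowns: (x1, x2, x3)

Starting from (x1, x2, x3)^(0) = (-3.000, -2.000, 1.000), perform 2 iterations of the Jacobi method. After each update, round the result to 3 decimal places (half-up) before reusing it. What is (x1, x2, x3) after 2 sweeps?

(0.950, 0.500, 2.660)

Iteration 1:
  x1 = (1 - (-2)·-2.000 - (-1)·1.000) / (4) = -0.500
  x2 = (-1 - (-1)·-3.000 - (-1)·1.000) / (5) = -0.600
  x3 = (11 - (1)·-3.000 - (3)·-2.000) / (5) = 4.000
Iteration 2:
  x1 = (1 - (-2)·-0.600 - (-1)·4.000) / (4) = 0.950
  x2 = (-1 - (-1)·-0.500 - (-1)·4.000) / (5) = 0.500
  x3 = (11 - (1)·-0.500 - (3)·-0.600) / (5) = 2.660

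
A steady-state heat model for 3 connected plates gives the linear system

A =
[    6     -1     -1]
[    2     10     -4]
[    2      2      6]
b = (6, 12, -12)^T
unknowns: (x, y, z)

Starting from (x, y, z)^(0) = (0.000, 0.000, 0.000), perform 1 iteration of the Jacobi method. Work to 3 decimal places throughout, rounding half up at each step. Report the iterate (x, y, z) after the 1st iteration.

Iteration 1:
  x = (6 - (-1)·0.000 - (-1)·0.000) / (6) = 1.000
  y = (12 - (2)·0.000 - (-4)·0.000) / (10) = 1.200
  z = (-12 - (2)·0.000 - (2)·0.000) / (6) = -2.000

(1.000, 1.200, -2.000)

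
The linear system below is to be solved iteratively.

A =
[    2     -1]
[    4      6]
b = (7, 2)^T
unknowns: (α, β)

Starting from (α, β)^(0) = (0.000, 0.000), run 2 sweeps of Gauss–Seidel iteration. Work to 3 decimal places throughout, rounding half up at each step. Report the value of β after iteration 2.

Iteration 1:
  α = (7 - (-1)·0.000) / (2) = 3.500
  β = (2 - (4)·3.500) / (6) = -2.000
Iteration 2:
  α = (7 - (-1)·-2.000) / (2) = 2.500
  β = (2 - (4)·2.500) / (6) = -1.333

-1.333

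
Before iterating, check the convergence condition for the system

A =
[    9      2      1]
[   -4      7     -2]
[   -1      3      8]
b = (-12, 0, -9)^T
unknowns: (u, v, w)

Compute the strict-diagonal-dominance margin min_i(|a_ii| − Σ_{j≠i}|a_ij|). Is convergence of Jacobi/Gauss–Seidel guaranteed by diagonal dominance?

row 1: |9| − (2+1) = 6
row 2: |7| − (4+2) = 1
row 3: |8| − (1+3) = 4
minimum over rows = 1 → strictly diagonally dominant (convergence guaranteed)

1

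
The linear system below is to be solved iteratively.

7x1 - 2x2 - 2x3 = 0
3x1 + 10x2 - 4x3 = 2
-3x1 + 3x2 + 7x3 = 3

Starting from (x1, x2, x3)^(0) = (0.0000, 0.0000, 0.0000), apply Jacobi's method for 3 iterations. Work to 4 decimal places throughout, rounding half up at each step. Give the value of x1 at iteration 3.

Iteration 1:
  x1 = (0 - (-2)·0.0000 - (-2)·0.0000) / (7) = 0.0000
  x2 = (2 - (3)·0.0000 - (-4)·0.0000) / (10) = 0.2000
  x3 = (3 - (-3)·0.0000 - (3)·0.0000) / (7) = 0.4286
Iteration 2:
  x1 = (0 - (-2)·0.2000 - (-2)·0.4286) / (7) = 0.1796
  x2 = (2 - (3)·0.0000 - (-4)·0.4286) / (10) = 0.3714
  x3 = (3 - (-3)·0.0000 - (3)·0.2000) / (7) = 0.3429
Iteration 3:
  x1 = (0 - (-2)·0.3714 - (-2)·0.3429) / (7) = 0.2041
  x2 = (2 - (3)·0.1796 - (-4)·0.3429) / (10) = 0.2833
  x3 = (3 - (-3)·0.1796 - (3)·0.3714) / (7) = 0.3464

0.2041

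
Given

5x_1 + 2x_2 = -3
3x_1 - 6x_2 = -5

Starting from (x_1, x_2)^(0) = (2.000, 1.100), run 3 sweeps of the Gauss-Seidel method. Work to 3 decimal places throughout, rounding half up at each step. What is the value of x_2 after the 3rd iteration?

0.439

Iteration 1:
  x_1 = (-3 - (2)·1.100) / (5) = -1.040
  x_2 = (-5 - (3)·-1.040) / (-6) = 0.313
Iteration 2:
  x_1 = (-3 - (2)·0.313) / (5) = -0.725
  x_2 = (-5 - (3)·-0.725) / (-6) = 0.471
Iteration 3:
  x_1 = (-3 - (2)·0.471) / (5) = -0.788
  x_2 = (-5 - (3)·-0.788) / (-6) = 0.439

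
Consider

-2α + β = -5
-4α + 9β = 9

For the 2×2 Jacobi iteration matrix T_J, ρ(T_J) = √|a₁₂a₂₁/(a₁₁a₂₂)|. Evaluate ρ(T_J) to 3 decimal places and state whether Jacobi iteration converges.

a₁₂a₂₁/(a₁₁a₂₂) = (1)·(-4) / ((-2)·(9)) = 0.222222
ρ = √|0.222222| = √0.222222 = 0.471
ρ < 1, so Jacobi converges

0.471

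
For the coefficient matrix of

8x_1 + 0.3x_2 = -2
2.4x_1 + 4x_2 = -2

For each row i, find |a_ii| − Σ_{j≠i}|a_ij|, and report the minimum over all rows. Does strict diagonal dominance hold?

row 1: |8| − (0.3) = 7.7
row 2: |4| − (2.4) = 1.6
minimum over rows = 1.6 → strictly diagonally dominant (convergence guaranteed)

1.6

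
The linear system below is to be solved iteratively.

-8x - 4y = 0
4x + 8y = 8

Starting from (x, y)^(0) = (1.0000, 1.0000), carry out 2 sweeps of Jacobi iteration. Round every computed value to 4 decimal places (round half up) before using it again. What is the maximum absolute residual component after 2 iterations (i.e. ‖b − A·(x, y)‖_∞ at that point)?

Iteration 1:
  x = (0 - (-4)·1.0000) / (-8) = -0.5000
  y = (8 - (4)·1.0000) / (8) = 0.5000
Iteration 2:
  x = (0 - (-4)·0.5000) / (-8) = -0.2500
  y = (8 - (4)·-0.5000) / (8) = 1.2500
Residual b − A·x = (3.0000, -1.0000); ∞-norm = 3.0000

3.0000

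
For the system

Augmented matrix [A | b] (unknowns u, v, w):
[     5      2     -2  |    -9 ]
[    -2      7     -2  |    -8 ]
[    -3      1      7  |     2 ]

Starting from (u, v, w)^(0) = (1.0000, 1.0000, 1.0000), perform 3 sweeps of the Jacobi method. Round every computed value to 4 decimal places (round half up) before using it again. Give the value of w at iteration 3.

-0.0764

Iteration 1:
  u = (-9 - (2)·1.0000 - (-2)·1.0000) / (5) = -1.8000
  v = (-8 - (-2)·1.0000 - (-2)·1.0000) / (7) = -0.5714
  w = (2 - (-3)·1.0000 - (1)·1.0000) / (7) = 0.5714
Iteration 2:
  u = (-9 - (2)·-0.5714 - (-2)·0.5714) / (5) = -1.3429
  v = (-8 - (-2)·-1.8000 - (-2)·0.5714) / (7) = -1.4939
  w = (2 - (-3)·-1.8000 - (1)·-0.5714) / (7) = -0.4041
Iteration 3:
  u = (-9 - (2)·-1.4939 - (-2)·-0.4041) / (5) = -1.3641
  v = (-8 - (-2)·-1.3429 - (-2)·-0.4041) / (7) = -1.6420
  w = (2 - (-3)·-1.3429 - (1)·-1.4939) / (7) = -0.0764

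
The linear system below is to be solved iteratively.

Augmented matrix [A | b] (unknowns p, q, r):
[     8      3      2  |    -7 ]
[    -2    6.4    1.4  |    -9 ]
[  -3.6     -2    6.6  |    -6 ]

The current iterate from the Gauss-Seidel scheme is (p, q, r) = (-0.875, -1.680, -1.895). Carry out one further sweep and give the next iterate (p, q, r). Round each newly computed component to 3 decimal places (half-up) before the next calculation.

One sweep:
  p = (-7 - (3)·-1.680 - (2)·-1.895) / (8) = 0.229
  q = (-9 - (-2)·0.229 - (1.4)·-1.895) / (6.4) = -0.920
  r = (-6 - (-3.6)·0.229 - (-2)·-0.920) / (6.6) = -1.063

(0.229, -0.920, -1.063)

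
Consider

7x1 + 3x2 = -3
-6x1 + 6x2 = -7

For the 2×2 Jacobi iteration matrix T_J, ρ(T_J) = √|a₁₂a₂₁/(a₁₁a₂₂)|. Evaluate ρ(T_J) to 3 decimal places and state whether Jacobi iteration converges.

0.655

a₁₂a₂₁/(a₁₁a₂₂) = (3)·(-6) / ((7)·(6)) = -0.428571
ρ = √|-0.428571| = √0.428571 = 0.655
ρ < 1, so Jacobi converges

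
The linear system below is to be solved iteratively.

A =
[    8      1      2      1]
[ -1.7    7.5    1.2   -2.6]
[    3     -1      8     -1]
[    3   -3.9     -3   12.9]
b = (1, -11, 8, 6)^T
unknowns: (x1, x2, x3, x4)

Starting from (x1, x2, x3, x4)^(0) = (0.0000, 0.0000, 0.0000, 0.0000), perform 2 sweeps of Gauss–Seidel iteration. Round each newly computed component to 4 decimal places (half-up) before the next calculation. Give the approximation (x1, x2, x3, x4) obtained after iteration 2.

Iteration 1:
  x1 = (1 - (1)·0.0000 - (2)·0.0000 - (1)·0.0000) / (8) = 0.1250
  x2 = (-11 - (-1.7)·0.1250 - (1.2)·0.0000 - (-2.6)·0.0000) / (7.5) = -1.4383
  x3 = (8 - (3)·0.1250 - (-1)·-1.4383 - (-1)·0.0000) / (8) = 0.7733
  x4 = (6 - (3)·0.1250 - (-3.9)·-1.4383 - (-3)·0.7733) / (12.9) = 0.1810
Iteration 2:
  x1 = (1 - (1)·-1.4383 - (2)·0.7733 - (1)·0.1810) / (8) = 0.0888
  x2 = (-11 - (-1.7)·0.0888 - (1.2)·0.7733 - (-2.6)·0.1810) / (7.5) = -1.5075
  x3 = (8 - (3)·0.0888 - (-1)·-1.5075 - (-1)·0.1810) / (8) = 0.8009
  x4 = (6 - (3)·0.0888 - (-3.9)·-1.5075 - (-3)·0.8009) / (12.9) = 0.1750

(0.0888, -1.5075, 0.8009, 0.1750)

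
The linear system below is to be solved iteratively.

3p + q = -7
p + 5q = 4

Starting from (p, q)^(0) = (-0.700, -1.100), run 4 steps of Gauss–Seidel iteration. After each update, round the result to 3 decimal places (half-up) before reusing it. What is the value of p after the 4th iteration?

Iteration 1:
  p = (-7 - (1)·-1.100) / (3) = -1.967
  q = (4 - (1)·-1.967) / (5) = 1.193
Iteration 2:
  p = (-7 - (1)·1.193) / (3) = -2.731
  q = (4 - (1)·-2.731) / (5) = 1.346
Iteration 3:
  p = (-7 - (1)·1.346) / (3) = -2.782
  q = (4 - (1)·-2.782) / (5) = 1.356
Iteration 4:
  p = (-7 - (1)·1.356) / (3) = -2.785
  q = (4 - (1)·-2.785) / (5) = 1.357

-2.785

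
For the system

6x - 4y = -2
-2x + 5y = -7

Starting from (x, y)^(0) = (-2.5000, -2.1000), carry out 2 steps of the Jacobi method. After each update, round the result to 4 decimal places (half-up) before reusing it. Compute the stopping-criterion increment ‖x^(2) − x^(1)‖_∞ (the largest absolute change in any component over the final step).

Iteration 1:
  x = (-2 - (-4)·-2.1000) / (6) = -1.7333
  y = (-7 - (-2)·-2.5000) / (5) = -2.4000
Iteration 2:
  x = (-2 - (-4)·-2.4000) / (6) = -1.9333
  y = (-7 - (-2)·-1.7333) / (5) = -2.0933
Change: (-0.2000, 0.3067) → max |·| = 0.3067

0.3067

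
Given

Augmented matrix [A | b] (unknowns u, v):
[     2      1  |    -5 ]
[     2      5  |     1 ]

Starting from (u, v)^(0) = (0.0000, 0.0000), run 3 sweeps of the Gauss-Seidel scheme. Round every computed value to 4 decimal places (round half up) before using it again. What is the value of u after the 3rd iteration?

Iteration 1:
  u = (-5 - (1)·0.0000) / (2) = -2.5000
  v = (1 - (2)·-2.5000) / (5) = 1.2000
Iteration 2:
  u = (-5 - (1)·1.2000) / (2) = -3.1000
  v = (1 - (2)·-3.1000) / (5) = 1.4400
Iteration 3:
  u = (-5 - (1)·1.4400) / (2) = -3.2200
  v = (1 - (2)·-3.2200) / (5) = 1.4880

-3.2200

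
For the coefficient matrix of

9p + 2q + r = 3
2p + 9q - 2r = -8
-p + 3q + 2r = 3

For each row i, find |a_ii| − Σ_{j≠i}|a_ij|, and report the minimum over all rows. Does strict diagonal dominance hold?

row 1: |9| − (2+1) = 6
row 2: |9| − (2+2) = 5
row 3: |2| − (1+3) = -2
minimum over rows = -2 → not strictly diagonally dominant

-2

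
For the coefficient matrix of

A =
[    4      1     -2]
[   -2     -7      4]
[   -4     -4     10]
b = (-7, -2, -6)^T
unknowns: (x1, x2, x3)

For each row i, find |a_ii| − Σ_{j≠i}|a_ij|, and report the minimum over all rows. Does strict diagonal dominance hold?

row 1: |4| − (1+2) = 1
row 2: |-7| − (2+4) = 1
row 3: |10| − (4+4) = 2
minimum over rows = 1 → strictly diagonally dominant (convergence guaranteed)

1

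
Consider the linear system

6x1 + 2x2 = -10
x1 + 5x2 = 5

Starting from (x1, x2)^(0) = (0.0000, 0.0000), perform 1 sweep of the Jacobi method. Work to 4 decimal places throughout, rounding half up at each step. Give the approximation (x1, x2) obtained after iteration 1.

Iteration 1:
  x1 = (-10 - (2)·0.0000) / (6) = -1.6667
  x2 = (5 - (1)·0.0000) / (5) = 1.0000

(-1.6667, 1.0000)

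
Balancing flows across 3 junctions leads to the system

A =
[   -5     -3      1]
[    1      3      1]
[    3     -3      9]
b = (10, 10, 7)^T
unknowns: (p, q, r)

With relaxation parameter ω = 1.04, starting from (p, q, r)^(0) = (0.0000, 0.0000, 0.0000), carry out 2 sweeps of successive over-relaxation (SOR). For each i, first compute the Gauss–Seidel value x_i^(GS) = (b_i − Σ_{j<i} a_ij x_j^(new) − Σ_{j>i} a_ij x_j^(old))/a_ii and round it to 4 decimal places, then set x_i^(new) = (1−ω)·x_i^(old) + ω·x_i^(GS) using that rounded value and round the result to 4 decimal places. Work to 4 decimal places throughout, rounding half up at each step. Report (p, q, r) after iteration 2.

(-3.9898, 3.6487, 3.3376)

Iteration 1:
  p: GS value = (10 - (-3)·0.0000 - (1)·0.0000) / (-5) = -2.0000;  p ← (1−ω)·0.0000 + ω·-2.0000 = -2.0800
  q: GS value = (10 - (1)·-2.0800 - (1)·0.0000) / (3) = 4.0267;  q ← (1−ω)·0.0000 + ω·4.0267 = 4.1878
  r: GS value = (7 - (3)·-2.0800 - (-3)·4.1878) / (9) = 2.8670;  r ← (1−ω)·0.0000 + ω·2.8670 = 2.9817
Iteration 2:
  p: GS value = (10 - (-3)·4.1878 - (1)·2.9817) / (-5) = -3.9163;  p ← (1−ω)·-2.0800 + ω·-3.9163 = -3.9898
  q: GS value = (10 - (1)·-3.9898 - (1)·2.9817) / (3) = 3.6694;  q ← (1−ω)·4.1878 + ω·3.6694 = 3.6487
  r: GS value = (7 - (3)·-3.9898 - (-3)·3.6487) / (9) = 3.3239;  r ← (1−ω)·2.9817 + ω·3.3239 = 3.3376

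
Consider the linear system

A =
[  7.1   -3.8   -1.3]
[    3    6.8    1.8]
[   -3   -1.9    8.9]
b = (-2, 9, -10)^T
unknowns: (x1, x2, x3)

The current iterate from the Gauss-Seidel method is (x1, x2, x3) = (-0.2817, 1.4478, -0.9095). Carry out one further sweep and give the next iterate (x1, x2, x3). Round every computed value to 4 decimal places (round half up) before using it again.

(0.3267, 1.4201, -0.7103)

One sweep:
  x1 = (-2 - (-3.8)·1.4478 - (-1.3)·-0.9095) / (7.1) = 0.3267
  x2 = (9 - (3)·0.3267 - (1.8)·-0.9095) / (6.8) = 1.4201
  x3 = (-10 - (-3)·0.3267 - (-1.9)·1.4201) / (8.9) = -0.7103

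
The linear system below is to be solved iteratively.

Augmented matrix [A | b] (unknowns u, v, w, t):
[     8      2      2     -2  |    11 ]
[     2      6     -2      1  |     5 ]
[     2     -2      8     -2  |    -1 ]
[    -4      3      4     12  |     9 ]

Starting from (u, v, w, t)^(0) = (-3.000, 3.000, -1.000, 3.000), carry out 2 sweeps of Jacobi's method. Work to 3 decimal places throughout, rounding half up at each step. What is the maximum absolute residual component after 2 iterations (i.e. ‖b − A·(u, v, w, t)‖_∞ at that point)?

Iteration 1:
  u = (11 - (2)·3.000 - (2)·-1.000 - (-2)·3.000) / (8) = 1.625
  v = (5 - (2)·-3.000 - (-2)·-1.000 - (1)·3.000) / (6) = 1.000
  w = (-1 - (2)·-3.000 - (-2)·3.000 - (-2)·3.000) / (8) = 2.125
  t = (9 - (-4)·-3.000 - (3)·3.000 - (4)·-1.000) / (12) = -0.667
Iteration 2:
  u = (11 - (2)·1.000 - (2)·2.125 - (-2)·-0.667) / (8) = 0.427
  v = (5 - (2)·1.625 - (-2)·2.125 - (1)·-0.667) / (6) = 1.111
  w = (-1 - (2)·1.625 - (-2)·1.000 - (-2)·-0.667) / (8) = -0.448
  t = (9 - (-4)·1.625 - (3)·1.000 - (4)·2.125) / (12) = 0.333
Residual b − A·x = (6.924, -3.749, 4.618, 5.171); ∞-norm = 6.924

6.924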